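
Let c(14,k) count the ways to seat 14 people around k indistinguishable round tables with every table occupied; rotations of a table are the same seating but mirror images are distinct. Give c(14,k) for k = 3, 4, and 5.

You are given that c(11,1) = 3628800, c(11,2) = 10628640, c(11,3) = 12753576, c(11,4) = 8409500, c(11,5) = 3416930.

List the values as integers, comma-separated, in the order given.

26596717056, 20313753096, 9957703756

@12  (12,1):3628800·11+0→39916800, (12,2):10628640·11+3628800→120543840, (12,3):12753576·11+10628640→150917976, (12,4):8409500·11+12753576→105258076, (12,5):3416930·11+8409500→45995730
@13  (13,2):120543840·12+39916800→1486442880, (13,3):150917976·12+120543840→1931559552, (13,4):105258076·12+150917976→1414014888, (13,5):45995730·12+105258076→657206836
@14  (14,3):1931559552·13+1486442880→26596717056, (14,4):1414014888·13+1931559552→20313753096, (14,5):657206836·13+1414014888→9957703756
Read c(14,3) = 26596717056, c(14,4) = 20313753096, c(14,5) = 9957703756.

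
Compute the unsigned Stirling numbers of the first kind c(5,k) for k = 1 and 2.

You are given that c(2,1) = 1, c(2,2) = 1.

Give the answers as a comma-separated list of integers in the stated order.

[3] T[3,1]:2*1+0=2 · T[3,2]:2*1+1=3
[4] T[4,1]:3*2+0=6 · T[4,2]:3*3+2=11
[5] T[5,1]:4*6+0=24 · T[5,2]:4*11+6=50
Read c(5,1) = 24, c(5,2) = 50.

24, 50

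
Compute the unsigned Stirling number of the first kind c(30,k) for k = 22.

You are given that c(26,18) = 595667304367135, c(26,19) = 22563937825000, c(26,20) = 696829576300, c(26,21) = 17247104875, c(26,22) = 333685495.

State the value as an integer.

r27: T_27,19=26×22563937825000+595667304367135=1182329687817135; T_27,20=26×696829576300+22563937825000=40681506808800; T_27,21=26×17247104875+696829576300=1145254303050; T_27,22=26×333685495+17247104875=25922927745
r28: T_28,20=27×40681506808800+1182329687817135=2280730371654735; T_28,21=27×1145254303050+40681506808800=71603372991150; T_28,22=27×25922927745+1145254303050=1845173352165
r29: T_29,21=28×71603372991150+2280730371654735=4285624815406935; T_29,22=28×1845173352165+71603372991150=123268226851770
r30: T_30,22=29×123268226851770+4285624815406935=7860403394108265
Read c(30,22) = 7860403394108265.

7860403394108265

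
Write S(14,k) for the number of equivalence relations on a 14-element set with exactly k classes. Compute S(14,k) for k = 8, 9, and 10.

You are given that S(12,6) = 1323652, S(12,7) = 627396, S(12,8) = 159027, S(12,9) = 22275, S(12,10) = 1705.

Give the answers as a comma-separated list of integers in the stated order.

@13  (13,7):627396·7+1323652→5715424, (13,8):159027·8+627396→1899612, (13,9):22275·9+159027→359502, (13,10):1705·10+22275→39325
@14  (14,8):1899612·8+5715424→20912320, (14,9):359502·9+1899612→5135130, (14,10):39325·10+359502→752752
Read S(14,8) = 20912320, S(14,9) = 5135130, S(14,10) = 752752.

20912320, 5135130, 752752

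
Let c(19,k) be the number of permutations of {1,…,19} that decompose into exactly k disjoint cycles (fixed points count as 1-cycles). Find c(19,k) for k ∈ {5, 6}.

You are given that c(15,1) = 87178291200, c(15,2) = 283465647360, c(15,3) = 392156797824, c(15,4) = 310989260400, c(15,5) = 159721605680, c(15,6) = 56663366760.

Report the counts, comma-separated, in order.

@16  (16,2):283465647360·15+87178291200→4339163001600, (16,3):392156797824·15+283465647360→6165817614720, (16,4):310989260400·15+392156797824→5056995703824, (16,5):159721605680·15+310989260400→2706813345600, (16,6):56663366760·15+159721605680→1009672107080
@17  (17,3):6165817614720·16+4339163001600→102992244837120, (17,4):5056995703824·16+6165817614720→87077748875904, (17,5):2706813345600·16+5056995703824→48366009233424, (17,6):1009672107080·16+2706813345600→18861567058880
@18  (18,4):87077748875904·17+102992244837120→1583313975727488, (18,5):48366009233424·17+87077748875904→909299905844112, (18,6):18861567058880·17+48366009233424→369012649234384
@19  (19,5):909299905844112·18+1583313975727488→17950712280921504, (19,6):369012649234384·18+909299905844112→7551527592063024
Read c(19,5) = 17950712280921504, c(19,6) = 7551527592063024.

17950712280921504, 7551527592063024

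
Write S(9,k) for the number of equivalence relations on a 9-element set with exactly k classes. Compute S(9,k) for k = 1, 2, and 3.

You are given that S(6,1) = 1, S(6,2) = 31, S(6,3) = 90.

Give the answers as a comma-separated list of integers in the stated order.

r7: T_7,1=1×1+0=1; T_7,2=2×31+1=63; T_7,3=3×90+31=301
r8: T_8,1=1×1+0=1; T_8,2=2×63+1=127; T_8,3=3×301+63=966
r9: T_9,1=1×1+0=1; T_9,2=2×127+1=255; T_9,3=3×966+127=3025
Read S(9,1) = 1, S(9,2) = 255, S(9,3) = 3025.

1, 255, 3025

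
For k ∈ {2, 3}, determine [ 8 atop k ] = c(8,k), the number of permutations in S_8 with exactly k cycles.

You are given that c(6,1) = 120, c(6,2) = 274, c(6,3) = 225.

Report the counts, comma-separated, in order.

13068, 13132

@7  (7,1):120·6+0→720, (7,2):274·6+120→1764, (7,3):225·6+274→1624
@8  (8,2):1764·7+720→13068, (8,3):1624·7+1764→13132
Read c(8,2) = 13068, c(8,3) = 13132.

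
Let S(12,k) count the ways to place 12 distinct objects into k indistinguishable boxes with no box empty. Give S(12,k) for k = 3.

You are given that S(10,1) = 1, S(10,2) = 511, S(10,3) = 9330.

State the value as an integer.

86526

@11  (11,2):511·2+1→1023, (11,3):9330·3+511→28501
@12  (12,3):28501·3+1023→86526
Read S(12,3) = 86526.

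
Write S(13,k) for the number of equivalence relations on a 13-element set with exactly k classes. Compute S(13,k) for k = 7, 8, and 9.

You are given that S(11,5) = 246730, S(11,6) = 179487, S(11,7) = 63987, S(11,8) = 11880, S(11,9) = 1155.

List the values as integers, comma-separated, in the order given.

5715424, 1899612, 359502

@12  (12,6):179487·6+246730→1323652, (12,7):63987·7+179487→627396, (12,8):11880·8+63987→159027, (12,9):1155·9+11880→22275
@13  (13,7):627396·7+1323652→5715424, (13,8):159027·8+627396→1899612, (13,9):22275·9+159027→359502
Read S(13,7) = 5715424, S(13,8) = 1899612, S(13,9) = 359502.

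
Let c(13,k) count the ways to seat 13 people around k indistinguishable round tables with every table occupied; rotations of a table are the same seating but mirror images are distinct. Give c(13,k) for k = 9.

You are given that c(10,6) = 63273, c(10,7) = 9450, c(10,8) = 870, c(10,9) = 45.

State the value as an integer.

749463

@11  (11,7):9450·10+63273→157773, (11,8):870·10+9450→18150, (11,9):45·10+870→1320
@12  (12,8):18150·11+157773→357423, (12,9):1320·11+18150→32670
@13  (13,9):32670·12+357423→749463
Read c(13,9) = 749463.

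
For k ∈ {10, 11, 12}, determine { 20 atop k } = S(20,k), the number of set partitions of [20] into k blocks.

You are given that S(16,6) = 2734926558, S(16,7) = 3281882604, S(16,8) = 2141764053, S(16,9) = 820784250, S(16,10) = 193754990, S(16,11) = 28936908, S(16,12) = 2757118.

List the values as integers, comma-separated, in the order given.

5917584964655, 1900842429486, 411016633391

i=17: T(17,7)=2734926558+7·3281882604=25708104786 | T(17,8)=3281882604+8·2141764053=20415995028 | T(17,9)=2141764053+9·820784250=9528822303 | T(17,10)=820784250+10·193754990=2758334150 | T(17,11)=193754990+11·28936908=512060978 | T(17,12)=28936908+12·2757118=62022324
i=18: T(18,8)=25708104786+8·20415995028=189036065010 | T(18,9)=20415995028+9·9528822303=106175395755 | T(18,10)=9528822303+10·2758334150=37112163803 | T(18,11)=2758334150+11·512060978=8391004908 | T(18,12)=512060978+12·62022324=1256328866
i=19: T(19,9)=189036065010+9·106175395755=1144614626805 | T(19,10)=106175395755+10·37112163803=477297033785 | T(19,11)=37112163803+11·8391004908=129413217791 | T(19,12)=8391004908+12·1256328866=23466951300
i=20: T(20,10)=1144614626805+10·477297033785=5917584964655 | T(20,11)=477297033785+11·129413217791=1900842429486 | T(20,12)=129413217791+12·23466951300=411016633391
Read S(20,10) = 5917584964655, S(20,11) = 1900842429486, S(20,12) = 411016633391.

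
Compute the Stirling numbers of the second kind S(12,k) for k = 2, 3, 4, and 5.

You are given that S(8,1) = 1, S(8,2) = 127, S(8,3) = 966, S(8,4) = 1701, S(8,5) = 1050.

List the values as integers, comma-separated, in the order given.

i=9: T(9,1)=0+1·1=1 | T(9,2)=1+2·127=255 | T(9,3)=127+3·966=3025 | T(9,4)=966+4·1701=7770 | T(9,5)=1701+5·1050=6951
i=10: T(10,1)=0+1·1=1 | T(10,2)=1+2·255=511 | T(10,3)=255+3·3025=9330 | T(10,4)=3025+4·7770=34105 | T(10,5)=7770+5·6951=42525
i=11: T(11,1)=0+1·1=1 | T(11,2)=1+2·511=1023 | T(11,3)=511+3·9330=28501 | T(11,4)=9330+4·34105=145750 | T(11,5)=34105+5·42525=246730
i=12: T(12,2)=1+2·1023=2047 | T(12,3)=1023+3·28501=86526 | T(12,4)=28501+4·145750=611501 | T(12,5)=145750+5·246730=1379400
Read S(12,2) = 2047, S(12,3) = 86526, S(12,4) = 611501, S(12,5) = 1379400.

2047, 86526, 611501, 1379400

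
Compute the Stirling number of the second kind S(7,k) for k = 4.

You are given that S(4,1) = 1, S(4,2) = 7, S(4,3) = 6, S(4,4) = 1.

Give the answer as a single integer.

350

row 5: T[5][2]=2·7+1=15  T[5][3]=3·6+7=25  T[5][4]=4·1+6=10
row 6: T[6][3]=3·25+15=90  T[6][4]=4·10+25=65
row 7: T[7][4]=4·65+90=350
Read S(7,4) = 350.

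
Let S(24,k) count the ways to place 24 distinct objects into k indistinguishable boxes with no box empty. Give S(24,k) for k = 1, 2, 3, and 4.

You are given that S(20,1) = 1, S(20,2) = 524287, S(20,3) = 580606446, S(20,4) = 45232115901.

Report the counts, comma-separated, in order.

i=21: T(21,1)=0+1·1=1 | T(21,2)=1+2·524287=1048575 | T(21,3)=524287+3·580606446=1742343625 | T(21,4)=580606446+4·45232115901=181509070050
i=22: T(22,1)=0+1·1=1 | T(22,2)=1+2·1048575=2097151 | T(22,3)=1048575+3·1742343625=5228079450 | T(22,4)=1742343625+4·181509070050=727778623825
i=23: T(23,1)=0+1·1=1 | T(23,2)=1+2·2097151=4194303 | T(23,3)=2097151+3·5228079450=15686335501 | T(23,4)=5228079450+4·727778623825=2916342574750
i=24: T(24,1)=0+1·1=1 | T(24,2)=1+2·4194303=8388607 | T(24,3)=4194303+3·15686335501=47063200806 | T(24,4)=15686335501+4·2916342574750=11681056634501
Read S(24,1) = 1, S(24,2) = 8388607, S(24,3) = 47063200806, S(24,4) = 11681056634501.

1, 8388607, 47063200806, 11681056634501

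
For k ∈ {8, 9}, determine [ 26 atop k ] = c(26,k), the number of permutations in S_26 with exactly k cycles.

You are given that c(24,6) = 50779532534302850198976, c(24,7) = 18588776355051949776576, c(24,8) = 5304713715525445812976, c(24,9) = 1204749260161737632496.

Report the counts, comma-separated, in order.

4144457803247115877036800, 1001369304512841374110000

i=25: T(25,7)=50779532534302850198976+24·18588776355051949776576=496910165055549644836800 | T(25,8)=18588776355051949776576+24·5304713715525445812976=145901905527662649288000 | T(25,9)=5304713715525445812976+24·1204749260161737632496=34218695959407148992880
i=26: T(26,8)=496910165055549644836800+25·145901905527662649288000=4144457803247115877036800 | T(26,9)=145901905527662649288000+25·34218695959407148992880=1001369304512841374110000
Read c(26,8) = 4144457803247115877036800, c(26,9) = 1001369304512841374110000.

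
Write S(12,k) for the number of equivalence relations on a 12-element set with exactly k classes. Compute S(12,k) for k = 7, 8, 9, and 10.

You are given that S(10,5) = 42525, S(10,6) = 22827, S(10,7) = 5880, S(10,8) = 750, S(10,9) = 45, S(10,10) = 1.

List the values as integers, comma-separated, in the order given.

627396, 159027, 22275, 1705

row 11: T[11][6]=6·22827+42525=179487  T[11][7]=7·5880+22827=63987  T[11][8]=8·750+5880=11880  T[11][9]=9·45+750=1155  T[11][10]=10·1+45=55
row 12: T[12][7]=7·63987+179487=627396  T[12][8]=8·11880+63987=159027  T[12][9]=9·1155+11880=22275  T[12][10]=10·55+1155=1705
Read S(12,7) = 627396, S(12,8) = 159027, S(12,9) = 22275, S(12,10) = 1705.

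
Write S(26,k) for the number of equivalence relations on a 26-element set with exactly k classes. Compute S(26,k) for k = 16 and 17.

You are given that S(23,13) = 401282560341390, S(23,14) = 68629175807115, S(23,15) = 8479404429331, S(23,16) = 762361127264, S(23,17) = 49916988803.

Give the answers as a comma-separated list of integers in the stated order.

12725877242482560, 1343731795378830

i=24: T(24,14)=401282560341390+14·68629175807115=1362091021641000 | T(24,15)=68629175807115+15·8479404429331=195820242247080 | T(24,16)=8479404429331+16·762361127264=20677182465555 | T(24,17)=762361127264+17·49916988803=1610949936915
i=25: T(25,15)=1362091021641000+15·195820242247080=4299394655347200 | T(25,16)=195820242247080+16·20677182465555=526655161695960 | T(25,17)=20677182465555+17·1610949936915=48063331393110
i=26: T(26,16)=4299394655347200+16·526655161695960=12725877242482560 | T(26,17)=526655161695960+17·48063331393110=1343731795378830
Read S(26,16) = 12725877242482560, S(26,17) = 1343731795378830.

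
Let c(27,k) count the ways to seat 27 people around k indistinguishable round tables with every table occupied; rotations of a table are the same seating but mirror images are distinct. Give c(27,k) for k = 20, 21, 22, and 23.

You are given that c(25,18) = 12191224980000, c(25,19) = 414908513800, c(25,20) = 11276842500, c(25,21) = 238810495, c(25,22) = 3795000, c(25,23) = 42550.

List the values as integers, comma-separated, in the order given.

i=26: T(26,19)=12191224980000+25·414908513800=22563937825000 | T(26,20)=414908513800+25·11276842500=696829576300 | T(26,21)=11276842500+25·238810495=17247104875 | T(26,22)=238810495+25·3795000=333685495 | T(26,23)=3795000+25·42550=4858750
i=27: T(27,20)=22563937825000+26·696829576300=40681506808800 | T(27,21)=696829576300+26·17247104875=1145254303050 | T(27,22)=17247104875+26·333685495=25922927745 | T(27,23)=333685495+26·4858750=460012995
Read c(27,20) = 40681506808800, c(27,21) = 1145254303050, c(27,22) = 25922927745, c(27,23) = 460012995.

40681506808800, 1145254303050, 25922927745, 460012995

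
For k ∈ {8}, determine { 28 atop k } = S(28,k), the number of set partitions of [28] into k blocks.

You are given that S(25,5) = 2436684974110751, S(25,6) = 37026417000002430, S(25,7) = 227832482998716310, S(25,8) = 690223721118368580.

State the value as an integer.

r26: T_26,6=6×37026417000002430+2436684974110751=224595186974125331; T_26,7=7×227832482998716310+37026417000002430=1631853797991016600; T_26,8=8×690223721118368580+227832482998716310=5749622251945664950
r27: T_27,7=7×1631853797991016600+224595186974125331=11647571772911241531; T_27,8=8×5749622251945664950+1631853797991016600=47628831813556336200
r28: T_28,8=8×47628831813556336200+11647571772911241531=392678226281361931131
Read S(28,8) = 392678226281361931131.

392678226281361931131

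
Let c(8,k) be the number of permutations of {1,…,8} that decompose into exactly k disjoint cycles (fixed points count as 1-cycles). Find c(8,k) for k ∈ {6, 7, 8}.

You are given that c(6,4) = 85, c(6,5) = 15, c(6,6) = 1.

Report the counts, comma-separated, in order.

322, 28, 1

r7: T_7,5=6×15+85=175; T_7,6=6×1+15=21; T_7,7=6×0+1=1
r8: T_8,6=7×21+175=322; T_8,7=7×1+21=28; T_8,8=7×0+1=1
Read c(8,6) = 322, c(8,7) = 28, c(8,8) = 1.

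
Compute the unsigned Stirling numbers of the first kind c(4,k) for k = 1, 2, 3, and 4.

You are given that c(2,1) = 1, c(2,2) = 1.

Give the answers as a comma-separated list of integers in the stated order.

i=3: T(3,1)=0+2·1=2 | T(3,2)=1+2·1=3 | T(3,3)=1+2·0=1
i=4: T(4,1)=0+3·2=6 | T(4,2)=2+3·3=11 | T(4,3)=3+3·1=6 | T(4,4)=1+3·0=1
Read c(4,1) = 6, c(4,2) = 11, c(4,3) = 6, c(4,4) = 1.

6, 11, 6, 1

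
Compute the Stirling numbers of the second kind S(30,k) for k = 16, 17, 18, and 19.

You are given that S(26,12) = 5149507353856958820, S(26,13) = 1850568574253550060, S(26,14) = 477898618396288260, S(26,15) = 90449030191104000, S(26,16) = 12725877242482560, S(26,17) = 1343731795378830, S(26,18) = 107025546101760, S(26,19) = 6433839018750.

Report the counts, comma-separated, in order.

r27: T_27,13=13×1850568574253550060+5149507353856958820=29206898819153109600; T_27,14=14×477898618396288260+1850568574253550060=8541149231801585700; T_27,15=15×90449030191104000+477898618396288260=1834634071262848260; T_27,16=16×12725877242482560+90449030191104000=294063066070824960; T_27,17=17×1343731795378830+12725877242482560=35569317763922670; T_27,18=18×107025546101760+1343731795378830=3270191625210510; T_27,19=19×6433839018750+107025546101760=229268487458010
r28: T_28,14=14×8541149231801585700+29206898819153109600=148782988064375309400; T_28,15=15×1834634071262848260+8541149231801585700=36060660300744309600; T_28,16=16×294063066070824960+1834634071262848260=6539643128396047620; T_28,17=17×35569317763922670+294063066070824960=898741468057510350; T_28,18=18×3270191625210510+35569317763922670=94432767017711850; T_28,19=19×229268487458010+3270191625210510=7626292886912700
r29: T_29,15=15×36060660300744309600+148782988064375309400=689692892575539953400; T_29,16=16×6539643128396047620+36060660300744309600=140694950355081071520; T_29,17=17×898741468057510350+6539643128396047620=21818248085373723570; T_29,18=18×94432767017711850+898741468057510350=2598531274376323650; T_29,19=19×7626292886912700+94432767017711850=239332331869053150
r30: T_30,16=16×140694950355081071520+689692892575539953400=2940812098256837097720; T_30,17=17×21818248085373723570+140694950355081071520=511605167806434372210; T_30,18=18×2598531274376323650+21818248085373723570=68591811024147549270; T_30,19=19×239332331869053150+2598531274376323650=7145845579888333500
Read S(30,16) = 2940812098256837097720, S(30,17) = 511605167806434372210, S(30,18) = 68591811024147549270, S(30,19) = 7145845579888333500.

2940812098256837097720, 511605167806434372210, 68591811024147549270, 7145845579888333500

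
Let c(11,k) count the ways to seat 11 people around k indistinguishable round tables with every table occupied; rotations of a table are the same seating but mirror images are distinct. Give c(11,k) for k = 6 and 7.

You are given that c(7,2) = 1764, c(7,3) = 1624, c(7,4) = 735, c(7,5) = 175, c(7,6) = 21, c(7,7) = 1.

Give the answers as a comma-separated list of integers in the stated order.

row 8: T[8][3]=7·1624+1764=13132  T[8][4]=7·735+1624=6769  T[8][5]=7·175+735=1960  T[8][6]=7·21+175=322  T[8][7]=7·1+21=28
row 9: T[9][4]=8·6769+13132=67284  T[9][5]=8·1960+6769=22449  T[9][6]=8·322+1960=4536  T[9][7]=8·28+322=546
row 10: T[10][5]=9·22449+67284=269325  T[10][6]=9·4536+22449=63273  T[10][7]=9·546+4536=9450
row 11: T[11][6]=10·63273+269325=902055  T[11][7]=10·9450+63273=157773
Read c(11,6) = 902055, c(11,7) = 157773.

902055, 157773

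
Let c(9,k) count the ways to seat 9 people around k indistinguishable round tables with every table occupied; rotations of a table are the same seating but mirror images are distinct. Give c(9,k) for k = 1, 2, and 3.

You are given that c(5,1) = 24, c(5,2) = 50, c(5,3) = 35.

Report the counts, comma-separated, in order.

40320, 109584, 118124

r6: T_6,1=5×24+0=120; T_6,2=5×50+24=274; T_6,3=5×35+50=225
r7: T_7,1=6×120+0=720; T_7,2=6×274+120=1764; T_7,3=6×225+274=1624
r8: T_8,1=7×720+0=5040; T_8,2=7×1764+720=13068; T_8,3=7×1624+1764=13132
r9: T_9,1=8×5040+0=40320; T_9,2=8×13068+5040=109584; T_9,3=8×13132+13068=118124
Read c(9,1) = 40320, c(9,2) = 109584, c(9,3) = 118124.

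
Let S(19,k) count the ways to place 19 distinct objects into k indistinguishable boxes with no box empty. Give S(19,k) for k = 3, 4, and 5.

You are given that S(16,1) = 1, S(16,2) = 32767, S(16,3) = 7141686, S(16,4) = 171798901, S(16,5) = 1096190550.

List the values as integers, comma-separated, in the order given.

@17  (17,1):1·1+0→1, (17,2):32767·2+1→65535, (17,3):7141686·3+32767→21457825, (17,4):171798901·4+7141686→694337290, (17,5):1096190550·5+171798901→5652751651
@18  (18,2):65535·2+1→131071, (18,3):21457825·3+65535→64439010, (18,4):694337290·4+21457825→2798806985, (18,5):5652751651·5+694337290→28958095545
@19  (19,3):64439010·3+131071→193448101, (19,4):2798806985·4+64439010→11259666950, (19,5):28958095545·5+2798806985→147589284710
Read S(19,3) = 193448101, S(19,4) = 11259666950, S(19,5) = 147589284710.

193448101, 11259666950, 147589284710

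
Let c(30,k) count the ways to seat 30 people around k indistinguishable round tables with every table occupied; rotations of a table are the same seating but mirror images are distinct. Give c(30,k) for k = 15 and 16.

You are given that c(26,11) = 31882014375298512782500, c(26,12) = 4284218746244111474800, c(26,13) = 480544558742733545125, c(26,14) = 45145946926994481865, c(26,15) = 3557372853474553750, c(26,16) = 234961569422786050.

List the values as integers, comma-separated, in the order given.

row 27: T[27][12]=26·4284218746244111474800+31882014375298512782500=143271701777645411127300  T[27][13]=26·480544558742733545125+4284218746244111474800=16778377273555183648050  T[27][14]=26·45145946926994481865+480544558742733545125=1654339178844590073615  T[27][15]=26·3557372853474553750+45145946926994481865=137637641117332879365  T[27][16]=26·234961569422786050+3557372853474553750=9666373658466991050
row 28: T[28][13]=27·16778377273555183648050+143271701777645411127300=596287888163635369624650  T[28][14]=27·1654339178844590073615+16778377273555183648050=61445535102359115635655  T[28][15]=27·137637641117332879365+1654339178844590073615=5370555489012577816470  T[28][16]=27·9666373658466991050+137637641117332879365=398629729895941637715
row 29: T[29][14]=28·61445535102359115635655+596287888163635369624650=2316762871029690607422990  T[29][15]=28·5370555489012577816470+61445535102359115635655=211821088794711294496815  T[29][16]=28·398629729895941637715+5370555489012577816470=16532187926098943672490
row 30: T[30][15]=29·211821088794711294496815+2316762871029690607422990=8459574446076318147830625  T[30][16]=29·16532187926098943672490+211821088794711294496815=691254538651580660999025
Read c(30,15) = 8459574446076318147830625, c(30,16) = 691254538651580660999025.

8459574446076318147830625, 691254538651580660999025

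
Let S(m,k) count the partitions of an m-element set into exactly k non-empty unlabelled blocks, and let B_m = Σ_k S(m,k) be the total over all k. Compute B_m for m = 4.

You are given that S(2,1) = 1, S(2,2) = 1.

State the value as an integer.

15

@3  (3,1):1·1+0→1, (3,2):1·2+1→3, (3,3):0·3+1→1
@4  (4,1):1·1+0→1, (4,2):3·2+1→7, (4,3):1·3+3→6, (4,4):0·4+1→1
B_4 = ΣS(4,k) = 1+7+6+1 = 15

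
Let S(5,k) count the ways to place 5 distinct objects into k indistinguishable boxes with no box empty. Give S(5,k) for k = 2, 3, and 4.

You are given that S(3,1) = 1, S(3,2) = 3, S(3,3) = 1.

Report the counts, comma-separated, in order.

15, 25, 10

i=4: T(4,1)=0+1·1=1 | T(4,2)=1+2·3=7 | T(4,3)=3+3·1=6 | T(4,4)=1+4·0=1
i=5: T(5,2)=1+2·7=15 | T(5,3)=7+3·6=25 | T(5,4)=6+4·1=10
Read S(5,2) = 15, S(5,3) = 25, S(5,4) = 10.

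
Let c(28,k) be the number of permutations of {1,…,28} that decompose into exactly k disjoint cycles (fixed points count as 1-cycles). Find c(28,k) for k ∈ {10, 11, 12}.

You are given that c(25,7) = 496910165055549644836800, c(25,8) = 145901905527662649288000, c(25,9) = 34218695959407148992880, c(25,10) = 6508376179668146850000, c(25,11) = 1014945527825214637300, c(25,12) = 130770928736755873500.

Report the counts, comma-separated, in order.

r26: T_26,8=25×145901905527662649288000+496910165055549644836800=4144457803247115877036800; T_26,9=25×34218695959407148992880+145901905527662649288000=1001369304512841374110000; T_26,10=25×6508376179668146850000+34218695959407148992880=196928100451110820242880; T_26,11=25×1014945527825214637300+6508376179668146850000=31882014375298512782500; T_26,12=25×130770928736755873500+1014945527825214637300=4284218746244111474800
r27: T_27,9=26×1001369304512841374110000+4144457803247115877036800=30180059720580991603896800; T_27,10=26×196928100451110820242880+1001369304512841374110000=6121499916241722700424880; T_27,11=26×31882014375298512782500+196928100451110820242880=1025860474208872152587880; T_27,12=26×4284218746244111474800+31882014375298512782500=143271701777645411127300
r28: T_28,10=27×6121499916241722700424880+30180059720580991603896800=195460557459107504515368560; T_28,11=27×1025860474208872152587880+6121499916241722700424880=33819732719881270820297640; T_28,12=27×143271701777645411127300+1025860474208872152587880=4894196422205298253024980
Read c(28,10) = 195460557459107504515368560, c(28,11) = 33819732719881270820297640, c(28,12) = 4894196422205298253024980.

195460557459107504515368560, 33819732719881270820297640, 4894196422205298253024980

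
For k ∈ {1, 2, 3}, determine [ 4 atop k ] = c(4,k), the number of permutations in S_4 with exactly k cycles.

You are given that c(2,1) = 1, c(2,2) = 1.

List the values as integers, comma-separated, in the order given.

@3  (3,1):1·2+0→2, (3,2):1·2+1→3, (3,3):0·2+1→1
@4  (4,1):2·3+0→6, (4,2):3·3+2→11, (4,3):1·3+3→6
Read c(4,1) = 6, c(4,2) = 11, c(4,3) = 6.

6, 11, 6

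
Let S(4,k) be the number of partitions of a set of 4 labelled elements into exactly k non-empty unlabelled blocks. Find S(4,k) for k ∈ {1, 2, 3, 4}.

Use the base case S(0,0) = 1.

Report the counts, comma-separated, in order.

r1: T_1,1=1×0+1=1
r2: T_2,1=1×1+0=1; T_2,2=2×0+1=1
r3: T_3,1=1×1+0=1; T_3,2=2×1+1=3; T_3,3=3×0+1=1
r4: T_4,1=1×1+0=1; T_4,2=2×3+1=7; T_4,3=3×1+3=6; T_4,4=4×0+1=1
Read S(4,1) = 1, S(4,2) = 7, S(4,3) = 6, S(4,4) = 1.

1, 7, 6, 1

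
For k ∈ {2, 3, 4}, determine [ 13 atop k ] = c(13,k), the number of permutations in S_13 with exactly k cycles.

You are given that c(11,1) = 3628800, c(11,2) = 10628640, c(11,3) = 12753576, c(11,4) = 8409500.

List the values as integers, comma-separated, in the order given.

i=12: T(12,1)=0+11·3628800=39916800 | T(12,2)=3628800+11·10628640=120543840 | T(12,3)=10628640+11·12753576=150917976 | T(12,4)=12753576+11·8409500=105258076
i=13: T(13,2)=39916800+12·120543840=1486442880 | T(13,3)=120543840+12·150917976=1931559552 | T(13,4)=150917976+12·105258076=1414014888
Read c(13,2) = 1486442880, c(13,3) = 1931559552, c(13,4) = 1414014888.

1486442880, 1931559552, 1414014888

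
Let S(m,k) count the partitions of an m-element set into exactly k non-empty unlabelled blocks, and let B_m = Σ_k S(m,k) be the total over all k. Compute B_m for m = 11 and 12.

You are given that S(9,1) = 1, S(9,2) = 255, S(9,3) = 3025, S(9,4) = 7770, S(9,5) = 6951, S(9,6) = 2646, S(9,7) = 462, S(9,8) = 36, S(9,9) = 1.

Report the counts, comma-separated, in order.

i=10: T(10,1)=0+1·1=1 | T(10,2)=1+2·255=511 | T(10,3)=255+3·3025=9330 | T(10,4)=3025+4·7770=34105 | T(10,5)=7770+5·6951=42525 | T(10,6)=6951+6·2646=22827 | T(10,7)=2646+7·462=5880 | T(10,8)=462+8·36=750 | T(10,9)=36+9·1=45 | T(10,10)=1+10·0=1
i=11: T(11,1)=0+1·1=1 | T(11,2)=1+2·511=1023 | T(11,3)=511+3·9330=28501 | T(11,4)=9330+4·34105=145750 | T(11,5)=34105+5·42525=246730 | T(11,6)=42525+6·22827=179487 | T(11,7)=22827+7·5880=63987 | T(11,8)=5880+8·750=11880 | T(11,9)=750+9·45=1155 | T(11,10)=45+10·1=55 | T(11,11)=1+11·0=1
i=12: T(12,1)=0+1·1=1 | T(12,2)=1+2·1023=2047 | T(12,3)=1023+3·28501=86526 | T(12,4)=28501+4·145750=611501 | T(12,5)=145750+5·246730=1379400 | T(12,6)=246730+6·179487=1323652 | T(12,7)=179487+7·63987=627396 | T(12,8)=63987+8·11880=159027 | T(12,9)=11880+9·1155=22275 | T(12,10)=1155+10·55=1705 | T(12,11)=55+11·1=66 | T(12,12)=1+12·0=1
B_11 = ΣS(11,k) = 1+1023+28501+145750+246730+179487+63987+11880+1155+55+1 = 678570
B_12 = ΣS(12,k) = 1+2047+86526+611501+1379400+1323652+627396+159027+22275+1705+66+1 = 4213597

678570, 4213597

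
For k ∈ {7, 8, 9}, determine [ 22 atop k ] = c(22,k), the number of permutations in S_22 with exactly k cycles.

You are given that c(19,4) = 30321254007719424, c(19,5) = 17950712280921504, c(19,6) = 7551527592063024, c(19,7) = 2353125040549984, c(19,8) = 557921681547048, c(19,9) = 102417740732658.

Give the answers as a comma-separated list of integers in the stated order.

28939583397335447760, 7744654310169576800, 1634980697246583456

row 20: T[20][5]=19·17950712280921504+30321254007719424=371384787345228000  T[20][6]=19·7551527592063024+17950712280921504=161429736530118960  T[20][7]=19·2353125040549984+7551527592063024=52260903362512720  T[20][8]=19·557921681547048+2353125040549984=12953636989943896  T[20][9]=19·102417740732658+557921681547048=2503858755467550
row 21: T[21][6]=20·161429736530118960+371384787345228000=3599979517947607200  T[21][7]=20·52260903362512720+161429736530118960=1206647803780373360  T[21][8]=20·12953636989943896+52260903362512720=311333643161390640  T[21][9]=20·2503858755467550+12953636989943896=63030812099294896
row 22: T[22][7]=21·1206647803780373360+3599979517947607200=28939583397335447760  T[22][8]=21·311333643161390640+1206647803780373360=7744654310169576800  T[22][9]=21·63030812099294896+311333643161390640=1634980697246583456
Read c(22,7) = 28939583397335447760, c(22,8) = 7744654310169576800, c(22,9) = 1634980697246583456.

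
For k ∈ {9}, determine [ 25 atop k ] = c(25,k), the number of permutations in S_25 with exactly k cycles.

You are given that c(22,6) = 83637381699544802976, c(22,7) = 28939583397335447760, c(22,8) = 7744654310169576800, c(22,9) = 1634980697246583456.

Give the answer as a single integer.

i=23: T(23,7)=83637381699544802976+22·28939583397335447760=720308216440924653696 | T(23,8)=28939583397335447760+22·7744654310169576800=199321978221066137360 | T(23,9)=7744654310169576800+22·1634980697246583456=43714229649594412832
i=24: T(24,8)=720308216440924653696+23·199321978221066137360=5304713715525445812976 | T(24,9)=199321978221066137360+23·43714229649594412832=1204749260161737632496
i=25: T(25,9)=5304713715525445812976+24·1204749260161737632496=34218695959407148992880
Read c(25,9) = 34218695959407148992880.

34218695959407148992880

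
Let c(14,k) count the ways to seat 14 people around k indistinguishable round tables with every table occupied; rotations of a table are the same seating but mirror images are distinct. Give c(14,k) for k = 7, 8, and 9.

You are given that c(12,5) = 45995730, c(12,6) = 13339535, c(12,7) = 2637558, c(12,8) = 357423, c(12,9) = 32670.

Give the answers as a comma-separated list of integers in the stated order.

row 13: T[13][6]=12·13339535+45995730=206070150  T[13][7]=12·2637558+13339535=44990231  T[13][8]=12·357423+2637558=6926634  T[13][9]=12·32670+357423=749463
row 14: T[14][7]=13·44990231+206070150=790943153  T[14][8]=13·6926634+44990231=135036473  T[14][9]=13·749463+6926634=16669653
Read c(14,7) = 790943153, c(14,8) = 135036473, c(14,9) = 16669653.

790943153, 135036473, 16669653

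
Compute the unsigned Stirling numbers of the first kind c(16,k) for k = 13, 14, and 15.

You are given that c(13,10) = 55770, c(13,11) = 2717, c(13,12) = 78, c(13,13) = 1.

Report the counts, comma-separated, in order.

i=14: T(14,11)=55770+13·2717=91091 | T(14,12)=2717+13·78=3731 | T(14,13)=78+13·1=91 | T(14,14)=1+13·0=1
i=15: T(15,12)=91091+14·3731=143325 | T(15,13)=3731+14·91=5005 | T(15,14)=91+14·1=105 | T(15,15)=1+14·0=1
i=16: T(16,13)=143325+15·5005=218400 | T(16,14)=5005+15·105=6580 | T(16,15)=105+15·1=120
Read c(16,13) = 218400, c(16,14) = 6580, c(16,15) = 120.

218400, 6580, 120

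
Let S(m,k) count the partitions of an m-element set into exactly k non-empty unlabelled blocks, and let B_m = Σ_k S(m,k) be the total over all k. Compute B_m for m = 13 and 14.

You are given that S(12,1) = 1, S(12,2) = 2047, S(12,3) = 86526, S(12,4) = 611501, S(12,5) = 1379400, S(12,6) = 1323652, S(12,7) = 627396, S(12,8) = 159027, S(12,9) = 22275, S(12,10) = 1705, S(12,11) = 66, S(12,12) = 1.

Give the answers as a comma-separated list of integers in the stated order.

[13] T[13,1]:1*1+0=1 · T[13,2]:2*2047+1=4095 · T[13,3]:3*86526+2047=261625 · T[13,4]:4*611501+86526=2532530 · T[13,5]:5*1379400+611501=7508501 · T[13,6]:6*1323652+1379400=9321312 · T[13,7]:7*627396+1323652=5715424 · T[13,8]:8*159027+627396=1899612 · T[13,9]:9*22275+159027=359502 · T[13,10]:10*1705+22275=39325 · T[13,11]:11*66+1705=2431 · T[13,12]:12*1+66=78 · T[13,13]:13*0+1=1
[14] T[14,1]:1*1+0=1 · T[14,2]:2*4095+1=8191 · T[14,3]:3*261625+4095=788970 · T[14,4]:4*2532530+261625=10391745 · T[14,5]:5*7508501+2532530=40075035 · T[14,6]:6*9321312+7508501=63436373 · T[14,7]:7*5715424+9321312=49329280 · T[14,8]:8*1899612+5715424=20912320 · T[14,9]:9*359502+1899612=5135130 · T[14,10]:10*39325+359502=752752 · T[14,11]:11*2431+39325=66066 · T[14,12]:12*78+2431=3367 · T[14,13]:13*1+78=91 · T[14,14]:14*0+1=1
B_13 = ΣS(13,k) = 1+4095+261625+2532530+7508501+9321312+5715424+1899612+359502+39325+2431+78+1 = 27644437
B_14 = ΣS(14,k) = 1+8191+788970+10391745+40075035+63436373+49329280+20912320+5135130+752752+66066+3367+91+1 = 190899322

27644437, 190899322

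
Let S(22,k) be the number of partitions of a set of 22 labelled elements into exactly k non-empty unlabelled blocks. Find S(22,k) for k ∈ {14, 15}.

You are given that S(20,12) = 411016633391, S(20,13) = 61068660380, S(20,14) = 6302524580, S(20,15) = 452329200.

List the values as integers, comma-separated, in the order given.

r21: T_21,13=13×61068660380+411016633391=1204909218331; T_21,14=14×6302524580+61068660380=149304004500; T_21,15=15×452329200+6302524580=13087462580
r22: T_22,14=14×149304004500+1204909218331=3295165281331; T_22,15=15×13087462580+149304004500=345615943200
Read S(22,14) = 3295165281331, S(22,15) = 345615943200.

3295165281331, 345615943200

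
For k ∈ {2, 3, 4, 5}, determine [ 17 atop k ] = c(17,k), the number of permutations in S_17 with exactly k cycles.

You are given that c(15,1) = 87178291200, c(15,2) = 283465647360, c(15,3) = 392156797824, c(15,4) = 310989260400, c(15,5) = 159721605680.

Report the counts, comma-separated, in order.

@16  (16,1):87178291200·15+0→1307674368000, (16,2):283465647360·15+87178291200→4339163001600, (16,3):392156797824·15+283465647360→6165817614720, (16,4):310989260400·15+392156797824→5056995703824, (16,5):159721605680·15+310989260400→2706813345600
@17  (17,2):4339163001600·16+1307674368000→70734282393600, (17,3):6165817614720·16+4339163001600→102992244837120, (17,4):5056995703824·16+6165817614720→87077748875904, (17,5):2706813345600·16+5056995703824→48366009233424
Read c(17,2) = 70734282393600, c(17,3) = 102992244837120, c(17,4) = 87077748875904, c(17,5) = 48366009233424.

70734282393600, 102992244837120, 87077748875904, 48366009233424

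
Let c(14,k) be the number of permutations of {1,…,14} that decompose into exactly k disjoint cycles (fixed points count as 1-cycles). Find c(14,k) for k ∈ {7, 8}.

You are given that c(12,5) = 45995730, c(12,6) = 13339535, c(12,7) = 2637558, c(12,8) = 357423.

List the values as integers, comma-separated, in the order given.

[13] T[13,6]:12*13339535+45995730=206070150 · T[13,7]:12*2637558+13339535=44990231 · T[13,8]:12*357423+2637558=6926634
[14] T[14,7]:13*44990231+206070150=790943153 · T[14,8]:13*6926634+44990231=135036473
Read c(14,7) = 790943153, c(14,8) = 135036473.

790943153, 135036473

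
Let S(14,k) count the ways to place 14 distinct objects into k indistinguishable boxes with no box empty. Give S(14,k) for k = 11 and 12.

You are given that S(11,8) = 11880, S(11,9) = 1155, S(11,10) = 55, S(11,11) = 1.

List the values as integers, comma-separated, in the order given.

66066, 3367

[12] T[12,9]:9*1155+11880=22275 · T[12,10]:10*55+1155=1705 · T[12,11]:11*1+55=66 · T[12,12]:12*0+1=1
[13] T[13,10]:10*1705+22275=39325 · T[13,11]:11*66+1705=2431 · T[13,12]:12*1+66=78
[14] T[14,11]:11*2431+39325=66066 · T[14,12]:12*78+2431=3367
Read S(14,11) = 66066, S(14,12) = 3367.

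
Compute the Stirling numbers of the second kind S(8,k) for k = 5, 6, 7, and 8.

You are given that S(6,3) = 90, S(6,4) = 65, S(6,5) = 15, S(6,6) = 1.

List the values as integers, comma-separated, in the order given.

1050, 266, 28, 1

r7: T_7,4=4×65+90=350; T_7,5=5×15+65=140; T_7,6=6×1+15=21; T_7,7=7×0+1=1
r8: T_8,5=5×140+350=1050; T_8,6=6×21+140=266; T_8,7=7×1+21=28; T_8,8=8×0+1=1
Read S(8,5) = 1050, S(8,6) = 266, S(8,7) = 28, S(8,8) = 1.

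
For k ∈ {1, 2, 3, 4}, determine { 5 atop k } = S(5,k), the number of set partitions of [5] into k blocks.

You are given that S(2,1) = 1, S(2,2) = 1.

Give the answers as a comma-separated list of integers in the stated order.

1, 15, 25, 10

r3: T_3,1=1×1+0=1; T_3,2=2×1+1=3; T_3,3=3×0+1=1
r4: T_4,1=1×1+0=1; T_4,2=2×3+1=7; T_4,3=3×1+3=6; T_4,4=4×0+1=1
r5: T_5,1=1×1+0=1; T_5,2=2×7+1=15; T_5,3=3×6+7=25; T_5,4=4×1+6=10
Read S(5,1) = 1, S(5,2) = 15, S(5,3) = 25, S(5,4) = 10.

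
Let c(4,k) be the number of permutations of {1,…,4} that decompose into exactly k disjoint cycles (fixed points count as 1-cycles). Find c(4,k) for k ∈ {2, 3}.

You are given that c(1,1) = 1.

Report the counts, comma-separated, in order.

11, 6

r2: T_2,1=1×1+0=1; T_2,2=1×0+1=1
r3: T_3,1=2×1+0=2; T_3,2=2×1+1=3; T_3,3=2×0+1=1
r4: T_4,2=3×3+2=11; T_4,3=3×1+3=6
Read c(4,2) = 11, c(4,3) = 6.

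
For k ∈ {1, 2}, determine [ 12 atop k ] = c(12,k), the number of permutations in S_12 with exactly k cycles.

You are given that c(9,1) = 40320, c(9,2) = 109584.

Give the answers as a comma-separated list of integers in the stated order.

39916800, 120543840

row 10: T[10][1]=9·40320+0=362880  T[10][2]=9·109584+40320=1026576
row 11: T[11][1]=10·362880+0=3628800  T[11][2]=10·1026576+362880=10628640
row 12: T[12][1]=11·3628800+0=39916800  T[12][2]=11·10628640+3628800=120543840
Read c(12,1) = 39916800, c(12,2) = 120543840.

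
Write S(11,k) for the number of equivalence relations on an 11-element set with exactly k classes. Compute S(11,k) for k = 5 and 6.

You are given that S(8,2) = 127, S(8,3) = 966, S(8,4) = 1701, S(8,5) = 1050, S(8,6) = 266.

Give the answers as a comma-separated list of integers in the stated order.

246730, 179487

row 9: T[9][3]=3·966+127=3025  T[9][4]=4·1701+966=7770  T[9][5]=5·1050+1701=6951  T[9][6]=6·266+1050=2646
row 10: T[10][4]=4·7770+3025=34105  T[10][5]=5·6951+7770=42525  T[10][6]=6·2646+6951=22827
row 11: T[11][5]=5·42525+34105=246730  T[11][6]=6·22827+42525=179487
Read S(11,5) = 246730, S(11,6) = 179487.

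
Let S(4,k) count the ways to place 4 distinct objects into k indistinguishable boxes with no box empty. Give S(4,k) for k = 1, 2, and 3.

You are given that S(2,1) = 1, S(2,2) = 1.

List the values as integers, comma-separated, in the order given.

1, 7, 6

i=3: T(3,1)=0+1·1=1 | T(3,2)=1+2·1=3 | T(3,3)=1+3·0=1
i=4: T(4,1)=0+1·1=1 | T(4,2)=1+2·3=7 | T(4,3)=3+3·1=6
Read S(4,1) = 1, S(4,2) = 7, S(4,3) = 6.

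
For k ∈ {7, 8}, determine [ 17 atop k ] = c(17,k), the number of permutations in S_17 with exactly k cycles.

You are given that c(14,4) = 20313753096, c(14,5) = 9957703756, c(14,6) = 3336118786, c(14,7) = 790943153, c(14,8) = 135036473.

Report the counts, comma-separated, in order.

i=15: T(15,5)=20313753096+14·9957703756=159721605680 | T(15,6)=9957703756+14·3336118786=56663366760 | T(15,7)=3336118786+14·790943153=14409322928 | T(15,8)=790943153+14·135036473=2681453775
i=16: T(16,6)=159721605680+15·56663366760=1009672107080 | T(16,7)=56663366760+15·14409322928=272803210680 | T(16,8)=14409322928+15·2681453775=54631129553
i=17: T(17,7)=1009672107080+16·272803210680=5374523477960 | T(17,8)=272803210680+16·54631129553=1146901283528
Read c(17,7) = 5374523477960, c(17,8) = 1146901283528.

5374523477960, 1146901283528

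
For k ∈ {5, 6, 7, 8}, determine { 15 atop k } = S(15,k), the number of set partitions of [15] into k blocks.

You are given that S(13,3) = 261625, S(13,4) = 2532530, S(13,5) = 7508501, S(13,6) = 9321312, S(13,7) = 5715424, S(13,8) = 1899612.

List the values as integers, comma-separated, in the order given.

210766920, 420693273, 408741333, 216627840

i=14: T(14,4)=261625+4·2532530=10391745 | T(14,5)=2532530+5·7508501=40075035 | T(14,6)=7508501+6·9321312=63436373 | T(14,7)=9321312+7·5715424=49329280 | T(14,8)=5715424+8·1899612=20912320
i=15: T(15,5)=10391745+5·40075035=210766920 | T(15,6)=40075035+6·63436373=420693273 | T(15,7)=63436373+7·49329280=408741333 | T(15,8)=49329280+8·20912320=216627840
Read S(15,5) = 210766920, S(15,6) = 420693273, S(15,7) = 408741333, S(15,8) = 216627840.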